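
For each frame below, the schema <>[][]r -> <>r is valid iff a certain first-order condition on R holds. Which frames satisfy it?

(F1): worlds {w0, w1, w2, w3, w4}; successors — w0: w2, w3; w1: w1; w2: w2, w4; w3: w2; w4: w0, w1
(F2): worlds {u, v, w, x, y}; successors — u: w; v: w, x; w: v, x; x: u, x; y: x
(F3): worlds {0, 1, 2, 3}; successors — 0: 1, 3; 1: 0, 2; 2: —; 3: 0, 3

(F2)

The schema corresponds to a generalized confluence (Geach) condition: forall x forall y (xRy -> exists w (y R^2 w & xRw)).
(F1): fails — w4Rw0 but no w with w0R²w and w4Rw.
(F2): condition met.
(F3): fails — 1R2 but no w with 2R²w and 1Rw.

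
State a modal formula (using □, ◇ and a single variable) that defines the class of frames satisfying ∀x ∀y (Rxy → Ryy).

A defining formula is □(□q → q) (the T□ axiom).
Suppose □(□q→q) is valid. Take Rxy and set V(q)={w : Ryw}. Then at y, □q holds; since □(□q→q) at x, □q→q at y, so q at y, i.e. Ryy.

□(□q → q)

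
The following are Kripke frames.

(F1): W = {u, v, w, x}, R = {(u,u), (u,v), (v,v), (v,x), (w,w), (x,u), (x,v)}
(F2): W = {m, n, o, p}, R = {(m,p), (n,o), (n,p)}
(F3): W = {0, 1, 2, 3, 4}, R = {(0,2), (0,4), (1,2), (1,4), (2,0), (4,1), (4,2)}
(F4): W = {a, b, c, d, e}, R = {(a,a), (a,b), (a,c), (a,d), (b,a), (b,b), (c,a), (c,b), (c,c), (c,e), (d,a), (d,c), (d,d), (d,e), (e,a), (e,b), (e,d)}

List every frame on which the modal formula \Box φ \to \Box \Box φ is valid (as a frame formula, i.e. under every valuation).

The schema corresponds to transitivity: \forall x \forall y \forall z (Rxy \wedge Ryz \to Rxz).
(F1): fails — Ruv and Rvx but not Rux.
(F2): condition met.
(F3): fails — R02 and R20 but not R00.
(F4): fails — Rde and Reb but not Rdb.

(F2)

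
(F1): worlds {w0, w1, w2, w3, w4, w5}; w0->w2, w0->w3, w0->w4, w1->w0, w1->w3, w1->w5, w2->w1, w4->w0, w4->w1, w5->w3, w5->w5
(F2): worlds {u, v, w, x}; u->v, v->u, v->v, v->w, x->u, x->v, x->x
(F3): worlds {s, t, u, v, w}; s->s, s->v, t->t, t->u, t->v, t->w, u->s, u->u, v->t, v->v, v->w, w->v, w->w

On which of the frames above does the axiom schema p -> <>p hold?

(F3)

The schema corresponds to a generalized confluence (Geach) condition: forall x exists w (x = w & xRw).
(F1): fails — at w0 but no w with w0=w and w0Rw.
(F2): fails — at u but no t with u=t and uRt.
(F3): condition met.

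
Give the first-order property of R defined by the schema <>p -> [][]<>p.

This is a Sahlqvist (Geach-type) schema ◇^1□^0p → □^2◇^1p.
Minimal-valuation argument: fix x; take any y with xR^1y and any z with xR^2z. Set V(p) to the set of worlds R-reachable from y in exactly 0 steps. Then □^0p holds at y, so the antecedent holds at x; validity forces ◇^1p at z, giving a w with zR^1w and yR^0w.
First-order correspondent: forall x forall y forall z ((xRy & x R^2 z) -> exists w (y = w & zRw)).

forall x forall y forall z ((xRy & x R^2 z) -> exists w (y = w & zRw))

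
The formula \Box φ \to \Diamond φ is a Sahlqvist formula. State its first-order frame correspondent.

Suppose □φ→◇φ is valid. At any x set V(φ)=W. Then □φ at x, so ◇φ at x, so x has a successor.
Conversely, on a frame with seriality the schema holds at every world under every valuation.
Frame condition: \forall x \exists y Rxy.

Seriality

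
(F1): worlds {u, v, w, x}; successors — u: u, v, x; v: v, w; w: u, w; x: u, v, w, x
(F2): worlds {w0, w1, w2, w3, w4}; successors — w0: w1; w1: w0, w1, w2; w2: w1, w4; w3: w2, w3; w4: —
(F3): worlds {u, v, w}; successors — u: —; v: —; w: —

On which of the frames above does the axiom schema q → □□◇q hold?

(F3)

This is the axiom for a generalized confluence (Geach) condition; its first-order frame correspondent is ∀x ∀z (xR²z → ∃w (x = w ∧ zRw)).
(F1): fails — uR²v but no t with u=t and vRt.
(F2): fails — w0R²w0 but no w with w0=w and w0Rw.
(F3): condition met.
Valid on: (F3).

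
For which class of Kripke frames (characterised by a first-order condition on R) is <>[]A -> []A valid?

The Euclidean property

This is a form of the 5 axiom.
Its frame correspondent is the Euclidean property — forall x forall y forall z (Rxy & Rxz -> Ryz).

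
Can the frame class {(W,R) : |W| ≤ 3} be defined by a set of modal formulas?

If a class were modally definable it would be closed under disjoint unions (Goldblatt–Thomason).
Any modal formula valid on each of 4 disjoint one-world frames is valid on their disjoint union (validity is preserved under disjoint unions). Each one-world frame has |W|=1≤3, but the union has |W|=4.
Hence having at most 3 worlds is not modally definable.

Not modally definable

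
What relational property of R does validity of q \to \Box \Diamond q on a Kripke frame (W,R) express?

Suppose q→□◇q is valid. Take Rxy and set V(q)={x}. Then q at x, so □◇q at x, so ◇q at y, so some z with Ryz has q; z=x, i.e. Ryx.
Conversely, on a frame with symmetry the schema holds at every world under every valuation.
So the correspondent is symmetry.

symmetry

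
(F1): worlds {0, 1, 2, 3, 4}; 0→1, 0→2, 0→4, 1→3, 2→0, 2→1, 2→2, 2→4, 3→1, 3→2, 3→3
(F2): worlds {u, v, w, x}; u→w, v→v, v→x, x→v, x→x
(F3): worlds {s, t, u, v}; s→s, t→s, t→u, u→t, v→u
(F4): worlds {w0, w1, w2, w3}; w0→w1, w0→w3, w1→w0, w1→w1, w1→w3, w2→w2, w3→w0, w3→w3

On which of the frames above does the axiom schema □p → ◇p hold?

The schema corresponds to seriality: ∀x ∃y Rxy.
(F1): fails — world 4 has no successor.
(F2): fails — world w has no successor.
(F3): holds.
(F4): holds.

(F3), (F4)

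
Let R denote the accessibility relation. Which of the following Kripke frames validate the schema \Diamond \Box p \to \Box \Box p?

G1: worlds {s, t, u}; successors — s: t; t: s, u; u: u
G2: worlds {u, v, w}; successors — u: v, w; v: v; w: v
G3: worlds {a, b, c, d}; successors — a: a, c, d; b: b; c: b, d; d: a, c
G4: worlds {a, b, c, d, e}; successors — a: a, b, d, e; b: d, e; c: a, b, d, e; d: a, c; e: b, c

This is the axiom for a generalized confluence (Geach) condition; its first-order frame correspondent is \forall x \forall y \forall z ((xRy \wedge x R^2 z) \to \exists w (yRw \wedge z = w)).
G1: fails — tRs, tR²u but no w with sRw and u=w.
G2: ✓.
G3: fails — aRa, aR²b but no w with aRw and b=w.
G4: fails — aRa, aR²c but no w with aRw and c=w.

G2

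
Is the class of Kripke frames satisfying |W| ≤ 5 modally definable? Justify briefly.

Not modally definable

Modal frame validity is preserved under disjoint unions.
Any modal formula valid on each of 6 disjoint one-world frames is valid on their disjoint union (validity is preserved under disjoint unions). Each one-world frame has |W|=1≤5, but the union has |W|=6.
Hence having at most 5 worlds is not modally definable.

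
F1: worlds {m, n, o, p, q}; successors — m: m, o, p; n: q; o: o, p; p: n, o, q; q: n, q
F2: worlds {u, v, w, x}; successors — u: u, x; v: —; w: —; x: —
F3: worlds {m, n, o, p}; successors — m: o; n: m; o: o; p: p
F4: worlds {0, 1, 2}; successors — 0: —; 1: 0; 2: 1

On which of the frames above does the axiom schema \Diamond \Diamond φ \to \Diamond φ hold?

Frame correspondent (Sahlqvist): \forall x \forall y \forall z (Rxy \wedge Ryz \to Rxz) — i.e. transitivity.
F1: fails — Rop and Rpn but not Ron.
F2: holds.
F3: fails — Rnm and Rmo but not Rno.
F4: fails — R21 and R10 but not R20.

F2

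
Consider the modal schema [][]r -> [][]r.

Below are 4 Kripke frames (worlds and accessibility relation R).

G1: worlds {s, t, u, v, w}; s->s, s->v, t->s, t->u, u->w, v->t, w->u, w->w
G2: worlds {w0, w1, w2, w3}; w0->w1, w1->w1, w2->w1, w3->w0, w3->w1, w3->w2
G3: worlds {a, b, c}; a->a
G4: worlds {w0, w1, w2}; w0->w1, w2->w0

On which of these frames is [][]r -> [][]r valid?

G1, G2, G3, G4

Frame correspondent (Sahlqvist): forall x forall z (x R^2 z -> exists w (x R^2 w & z = w)) — i.e. a generalized confluence (Geach) condition.
G1: condition met.
G2: condition met.
G3: condition met.
G4: condition met.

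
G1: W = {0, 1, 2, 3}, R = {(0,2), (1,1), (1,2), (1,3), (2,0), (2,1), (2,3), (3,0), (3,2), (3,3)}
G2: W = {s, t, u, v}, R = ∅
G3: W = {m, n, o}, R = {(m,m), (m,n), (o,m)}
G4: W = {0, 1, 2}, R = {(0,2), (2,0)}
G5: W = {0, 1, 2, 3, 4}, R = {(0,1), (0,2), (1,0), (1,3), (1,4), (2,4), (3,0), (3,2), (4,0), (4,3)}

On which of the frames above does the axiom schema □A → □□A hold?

This is the axiom for transitivity; its first-order frame correspondent is ∀x ∀y ∀z (Rxy ∧ Ryz → Rxz).
G1: fails — R32 and R21 but not R31.
G2: condition met.
G3: fails — Rom and Rmn but not Ron.
G4: fails — R20 and R02 but not R22.
G5: fails — R10 and R02 but not R12.
Valid on: G2.

G2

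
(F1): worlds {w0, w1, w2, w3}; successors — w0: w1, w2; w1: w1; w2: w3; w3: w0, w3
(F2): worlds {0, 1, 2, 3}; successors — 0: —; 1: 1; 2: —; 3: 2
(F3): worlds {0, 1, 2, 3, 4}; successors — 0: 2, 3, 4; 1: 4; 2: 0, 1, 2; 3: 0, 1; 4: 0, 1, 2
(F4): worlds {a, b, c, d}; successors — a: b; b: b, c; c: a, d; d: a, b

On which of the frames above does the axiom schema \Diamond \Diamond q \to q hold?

The schema corresponds to a generalized confluence (Geach) condition: \forall x \forall y (x R^2 y \to \exists w (y = w \wedge x = w)).
(F1): fails — w0R²w1 but w1 ≠ w0.
(F2): condition met.
(F3): fails — 0R²1 but 1 ≠ 0.
(F4): fails — aR²b but b ≠ a.

(F2)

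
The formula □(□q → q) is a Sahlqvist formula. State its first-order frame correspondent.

Suppose □(□q→q) is valid. Take Rxy and set V(q)={w : Ryw}. Then at y, □q holds; since □(□q→q) at x, □q→q at y, so q at y, i.e. Ryy.
Conversely, on a frame with shift-reflexivity the schema holds at every world under every valuation.
Frame condition: ∀x ∀y (Rxy → Ryy).

Shift-reflexivity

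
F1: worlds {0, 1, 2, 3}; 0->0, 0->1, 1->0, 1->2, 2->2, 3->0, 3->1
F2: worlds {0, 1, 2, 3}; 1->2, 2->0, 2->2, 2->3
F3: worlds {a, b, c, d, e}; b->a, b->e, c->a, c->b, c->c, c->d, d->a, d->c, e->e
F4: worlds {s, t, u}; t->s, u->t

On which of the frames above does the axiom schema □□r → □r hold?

F1, F2

Frame correspondent (Sahlqvist): ∀x ∀y (Rxy → ∃z (Rxz ∧ Rzy)) — i.e. density.
F1: satisfies the condition.
F2: satisfies the condition.
F3: fails — Rba but no z with Rbz and Rza.
F4: fails — Rts but no z with Rtz and Rzs.
Valid on: F1, F2.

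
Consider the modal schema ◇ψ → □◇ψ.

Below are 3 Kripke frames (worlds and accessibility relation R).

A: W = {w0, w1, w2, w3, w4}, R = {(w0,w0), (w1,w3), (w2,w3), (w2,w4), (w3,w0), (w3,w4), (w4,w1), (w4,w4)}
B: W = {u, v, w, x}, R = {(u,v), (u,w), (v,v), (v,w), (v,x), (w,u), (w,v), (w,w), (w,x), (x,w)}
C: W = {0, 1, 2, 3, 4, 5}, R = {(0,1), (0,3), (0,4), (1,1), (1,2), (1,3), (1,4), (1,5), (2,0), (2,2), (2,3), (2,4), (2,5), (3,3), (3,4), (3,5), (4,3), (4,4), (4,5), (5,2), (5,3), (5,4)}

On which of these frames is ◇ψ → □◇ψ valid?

This is the axiom for the Euclidean property; its first-order frame correspondent is ∀x ∀y ∀z (Rxy ∧ Rxz → Ryz).
A: fails — Rw1w3 and Rw1w3 but not Rw3w3.
B: fails — Rvx and Rvv but not Rxv.
C: fails — R03 and R01 but not R31.
Valid on no frame.

none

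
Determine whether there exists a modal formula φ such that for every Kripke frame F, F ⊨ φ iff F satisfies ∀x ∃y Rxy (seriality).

The condition is seriality. A defining modal formula is □q → ◇q.
Suppose □q→◇q is valid. At any x set V(q)=W. Then □q at x, so ◇q at x, so x has a successor.

Definable; □q → ◇q defines it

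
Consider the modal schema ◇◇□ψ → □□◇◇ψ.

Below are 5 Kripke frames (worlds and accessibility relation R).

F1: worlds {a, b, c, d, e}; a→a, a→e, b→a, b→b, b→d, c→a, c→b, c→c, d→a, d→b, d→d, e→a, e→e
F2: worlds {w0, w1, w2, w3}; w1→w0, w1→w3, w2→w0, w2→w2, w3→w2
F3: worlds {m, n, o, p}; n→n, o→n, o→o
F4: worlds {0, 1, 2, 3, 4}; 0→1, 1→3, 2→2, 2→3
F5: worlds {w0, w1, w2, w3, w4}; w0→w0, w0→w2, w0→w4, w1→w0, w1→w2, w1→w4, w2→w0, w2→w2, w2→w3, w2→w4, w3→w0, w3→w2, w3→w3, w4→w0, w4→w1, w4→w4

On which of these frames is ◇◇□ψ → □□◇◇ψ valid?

F1, F3, F5

Frame correspondent (Sahlqvist): ∀x ∀y ∀z ((xR²y ∧ xR²z) → ∃w (yRw ∧ zR²w)) — i.e. a generalized confluence (Geach) condition.
F1: holds.
F2: fails — w2R²w0, w2R²w0 but no w with w0Rw and w0R²w.
F3: holds.
F4: fails — 0R²3, 0R²3 but no w with 3Rw and 3R²w.
F5: holds.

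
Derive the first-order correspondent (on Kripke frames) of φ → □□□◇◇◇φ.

∀x ∀z (xR³z → ∃w (x = w ∧ zR³w))

This is a Sahlqvist (Geach-type) schema ◇^0□^0φ → □^3◇^3φ.
Minimal-valuation argument: fix x; take any y with xR^0y and any z with xR^3z. Set V(φ) to the set of worlds R-reachable from y in exactly 0 steps. Then □^0φ holds at y, so the antecedent holds at x; validity forces ◇^3φ at z, giving a w with zR^3w and yR^0w.
First-order correspondent: ∀x ∀z (xR³z → ∃w (x = w ∧ zR³w)).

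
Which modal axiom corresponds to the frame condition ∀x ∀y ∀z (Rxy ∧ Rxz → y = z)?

A defining formula is ◇r → □r (the CD axiom).
Suppose ◇r→□r is valid. Take Rxy, Rxz and set V(r)={y}. Then ◇r at x, so □r at x, so r at z, i.e. z=y.

◇r → □r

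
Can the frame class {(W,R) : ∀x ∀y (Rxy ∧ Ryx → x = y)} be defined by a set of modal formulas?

Not definable by any modal formula

Modal frame validity is preserved under surjective bounded morphisms.
The 6-cycle (worlds s,t,u,v,w,x with s→t→u→v→w→x→s) is antisymmetric. Sending even-indexed worlds to • and odd-indexed worlds to ∘ is a surjective bounded morphism onto the two-world frame with •↔∘, which is not antisymmetric.
So the class is not modally definable.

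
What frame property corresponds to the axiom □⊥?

□⊥ is valid iff no world has any successor (otherwise □⊥ fails at any world with one).

emptiness of R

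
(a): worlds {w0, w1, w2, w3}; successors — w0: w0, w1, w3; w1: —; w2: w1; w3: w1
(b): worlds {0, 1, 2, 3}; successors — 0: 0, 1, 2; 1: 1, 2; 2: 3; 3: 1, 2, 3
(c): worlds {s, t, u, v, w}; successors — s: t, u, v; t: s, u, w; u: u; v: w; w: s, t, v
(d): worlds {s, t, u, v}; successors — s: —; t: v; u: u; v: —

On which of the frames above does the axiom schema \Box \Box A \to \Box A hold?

(b)

Frame correspondent (Sahlqvist): \forall x \forall y (Rxy \to \exists z (Rxz \wedge Rzy)) — i.e. density.
(a): fails — Rw3w1 but no z with Rw3z and Rzw1.
(b): condition met.
(c): fails — Rvw but no z with Rvz and Rzw.
(d): fails — Rtv but no z with Rtz and Rzv.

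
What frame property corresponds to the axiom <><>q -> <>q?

Transitivity

Replacing q by ¬q and contraposing gives the equivalent schema □q → □□q.
Suppose □q→□□q is valid. Take Rxy, Ryz and set V(q)={w : Rxw}. Then □q at x, so □□q at x, so □q at y, so q at z, i.e. Rxz.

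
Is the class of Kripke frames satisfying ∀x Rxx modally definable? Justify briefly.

The condition is reflexivity. A defining modal formula is □p → p.
Suppose □p→p is valid. At any x set V(p)={w : Rxw}. Then □p holds at x, so p holds at x, i.e. Rxx.

Definable; □p → p defines it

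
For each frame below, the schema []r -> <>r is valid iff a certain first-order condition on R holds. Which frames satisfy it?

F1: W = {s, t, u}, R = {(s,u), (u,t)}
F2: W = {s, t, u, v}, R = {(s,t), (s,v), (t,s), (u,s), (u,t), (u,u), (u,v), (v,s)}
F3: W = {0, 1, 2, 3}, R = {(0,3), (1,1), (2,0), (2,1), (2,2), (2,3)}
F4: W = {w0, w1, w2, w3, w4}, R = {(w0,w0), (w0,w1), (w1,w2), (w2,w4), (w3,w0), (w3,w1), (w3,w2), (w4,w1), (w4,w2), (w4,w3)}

F2, F4

This is the axiom for seriality; its first-order frame correspondent is forall x exists y Rxy.
F1: fails — world t has no successor.
F2: satisfies the condition.
F3: fails — world 3 has no successor.
F4: satisfies the condition.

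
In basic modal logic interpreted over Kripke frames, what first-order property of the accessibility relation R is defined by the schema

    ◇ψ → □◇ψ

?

the Euclidean property

This schema is the 5 axiom.
Its frame correspondent is the Euclidean property — ∀x ∀y ∀z (Rxy ∧ Rxz → Ryz).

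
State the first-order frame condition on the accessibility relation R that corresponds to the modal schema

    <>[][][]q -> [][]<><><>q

forall x forall y forall z ((xRy & x R^2 z) -> exists w (y R^3 w & z R^3 w))

This is a Sahlqvist (Geach-type) schema ◇^1□^3q → □^2◇^3q.
Minimal-valuation argument: fix x; take any y with xR^1y and any z with xR^2z. Set V(q) to the set of worlds R-reachable from y in exactly 3 steps. Then □^3q holds at y, so the antecedent holds at x; validity forces ◇^3q at z, giving a w with zR^3w and yR^3w.
First-order correspondent: forall x forall y forall z ((xRy & x R^2 z) -> exists w (y R^3 w & z R^3 w)).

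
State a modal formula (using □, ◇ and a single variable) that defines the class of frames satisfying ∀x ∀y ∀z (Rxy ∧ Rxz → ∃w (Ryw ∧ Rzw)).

The condition is convergence. The .2 schema ◇□s → □◇s defines it.
Suppose ◇□s→□◇s is valid. Take Rxy, Rxz and set V(s)={w : Ryw}. Then □s at y so ◇□s at x, so □◇s at x, so ◇s at z, giving w with Rzw and Ryw.

◇□s → □◇s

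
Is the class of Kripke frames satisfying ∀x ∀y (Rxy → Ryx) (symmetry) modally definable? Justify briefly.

Yes, by q → □◇q

Yes: it is symmetry, defined by the B schema q → □◇q.
Suppose q→□◇q is valid. Take Rxy and set V(q)={x}. Then q at x, so □◇q at x, so ◇q at y, so some z with Ryz has q; z=x, i.e. Ryx.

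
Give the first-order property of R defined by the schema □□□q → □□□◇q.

∀x ∀z (xR³z → ∃w (xR³w ∧ zRw))

This is a Sahlqvist (Geach-type) schema ◇^0□^3q → □^3◇^1q.
Minimal-valuation argument: fix x; take any y with xR^0y and any z with xR^3z. Set V(q) to the set of worlds R-reachable from y in exactly 3 steps. Then □^3q holds at y, so the antecedent holds at x; validity forces ◇^1q at z, giving a w with zR^1w and yR^3w.
First-order correspondent: ∀x ∀z (xR³z → ∃w (xR³w ∧ zRw)).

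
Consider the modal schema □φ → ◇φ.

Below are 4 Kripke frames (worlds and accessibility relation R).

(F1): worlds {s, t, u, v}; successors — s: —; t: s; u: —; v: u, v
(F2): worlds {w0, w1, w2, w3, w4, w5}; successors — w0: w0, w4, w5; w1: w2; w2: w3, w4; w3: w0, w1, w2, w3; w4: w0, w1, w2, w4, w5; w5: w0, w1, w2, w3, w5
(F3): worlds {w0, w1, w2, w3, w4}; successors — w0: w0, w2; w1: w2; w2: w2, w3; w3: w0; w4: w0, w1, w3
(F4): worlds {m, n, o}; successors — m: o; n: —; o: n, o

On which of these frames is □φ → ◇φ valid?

(F2), (F3)

This is the axiom for seriality; its first-order frame correspondent is ∀x ∃y Rxy.
(F1): fails — world s has no successor.
(F2): holds.
(F3): holds.
(F4): fails — world n has no successor.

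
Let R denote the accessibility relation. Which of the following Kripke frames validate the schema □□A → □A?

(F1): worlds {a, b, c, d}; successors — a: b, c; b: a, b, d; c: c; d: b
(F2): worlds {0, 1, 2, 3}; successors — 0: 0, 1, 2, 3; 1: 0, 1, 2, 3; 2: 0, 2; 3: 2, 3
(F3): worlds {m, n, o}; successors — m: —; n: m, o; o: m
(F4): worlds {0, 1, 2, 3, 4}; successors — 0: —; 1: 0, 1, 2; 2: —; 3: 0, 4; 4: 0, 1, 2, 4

(F1), (F2), (F4)

The schema corresponds to density: ∀x ∀y (Rxy → ∃z (Rxz ∧ Rzy)).
(F1): ✓.
(F2): ✓.
(F3): fails — Rno but no z with Rnz and Rzo.
(F4): ✓.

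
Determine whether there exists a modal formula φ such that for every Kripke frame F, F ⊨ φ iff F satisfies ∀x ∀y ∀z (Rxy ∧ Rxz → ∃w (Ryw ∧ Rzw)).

This is a Sahlqvist condition; the .2 axiom ◇□q → □◇q defines it.

Definable; ◇□q → □◇q defines it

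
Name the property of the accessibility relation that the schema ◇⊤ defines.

seriality: ∀x ∃y Rxy

◇⊤ holds at w iff w has a successor, so frame-validity of ◇⊤ is exactly seriality. Equivalently via □ψ → ◇ψ:
Suppose □ψ→◇ψ is valid. At any x set V(ψ)=W. Then □ψ at x, so ◇ψ at x, so x has a successor.
The converse is a direct semantic check.
Frame condition: ∀x ∃y Rxy.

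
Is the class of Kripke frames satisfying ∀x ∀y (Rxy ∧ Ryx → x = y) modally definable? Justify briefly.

Any modally definable frame class is closed under surjective bounded morphisms.
The 4-cycle (worlds s,t,u,v with s→t→u→v→s) is antisymmetric. Sending even-indexed worlds to s and odd-indexed worlds to t is a surjective bounded morphism onto the two-world frame with s↔t, which is not antisymmetric.
Hence antisymmetry is not modally definable.

No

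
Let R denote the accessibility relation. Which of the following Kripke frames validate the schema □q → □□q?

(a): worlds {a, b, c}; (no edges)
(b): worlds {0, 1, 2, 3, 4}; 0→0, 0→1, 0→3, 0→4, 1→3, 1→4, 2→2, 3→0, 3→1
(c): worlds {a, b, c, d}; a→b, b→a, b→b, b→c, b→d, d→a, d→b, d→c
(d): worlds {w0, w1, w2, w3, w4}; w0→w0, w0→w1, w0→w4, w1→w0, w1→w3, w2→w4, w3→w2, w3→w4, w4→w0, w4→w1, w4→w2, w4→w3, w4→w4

This is the axiom for transitivity; its first-order frame correspondent is ∀x ∀y ∀z (Rxy ∧ Ryz → Rxz).
(a): satisfies the condition.
(b): fails — R31 and R14 but not R34.
(c): fails — Rab and Rbc but not Rac.
(d): fails — Rw1w0 and Rw0w4 but not Rw1w4.
Valid on: (a).

(a)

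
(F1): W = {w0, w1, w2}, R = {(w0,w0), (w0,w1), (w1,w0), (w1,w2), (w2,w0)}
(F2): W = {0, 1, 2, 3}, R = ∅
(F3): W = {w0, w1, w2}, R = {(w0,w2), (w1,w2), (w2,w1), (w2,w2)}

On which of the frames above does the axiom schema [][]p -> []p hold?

Frame correspondent (Sahlqvist): forall x forall y (Rxy -> exists z (Rxz & Rzy)) — i.e. density.
(F1): fails — Rw1w2 but no z with Rw1z and Rzw2.
(F2): satisfies the condition.
(F3): satisfies the condition.

(F2), (F3)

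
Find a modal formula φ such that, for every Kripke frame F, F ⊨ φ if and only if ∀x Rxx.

The condition is reflexivity. The T schema □ψ → ψ defines it.
Suppose □ψ→ψ is valid. At any x set V(ψ)={w : Rxw}. Then □ψ holds at x, so ψ holds at x, i.e. Rxx.

□ψ → ψ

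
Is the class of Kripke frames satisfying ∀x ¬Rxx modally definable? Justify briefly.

No — not modally definable

If a class were modally definable it would be closed under surjective bounded morphisms (Goldblatt–Thomason).
The 2-cycle (worlds 0,1 with 0→1→0) is irreflexive, and the map sending every world to a single reflexive point • is a surjective bounded morphism (forth: every edge maps to (•,•); back: every world has a successor). So any modal formula valid on the 2-cycle is also valid on the reflexive point, which is not irreflexive.
Hence irreflexivity is not modally definable.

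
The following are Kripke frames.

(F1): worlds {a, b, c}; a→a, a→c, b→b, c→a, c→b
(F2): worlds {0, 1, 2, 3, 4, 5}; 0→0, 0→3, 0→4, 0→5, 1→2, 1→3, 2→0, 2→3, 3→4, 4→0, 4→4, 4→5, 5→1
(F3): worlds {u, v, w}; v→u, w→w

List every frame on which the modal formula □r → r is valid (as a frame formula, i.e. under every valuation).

The schema corresponds to reflexivity: ∀x Rxx.
(F1): fails — world c does not see itself.
(F2): fails — world 1 does not see itself.
(F3): fails — world u does not see itself.

none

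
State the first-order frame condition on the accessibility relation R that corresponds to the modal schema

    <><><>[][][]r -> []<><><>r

forall x forall y forall z ((x R^3 y & xRz) -> exists w (y R^3 w & z R^3 w))

This is a Sahlqvist (Geach-type) schema ◇^3□^3r → □^1◇^3r.
First-order correspondent: forall x forall y forall z ((x R^3 y & xRz) -> exists w (y R^3 w & z R^3 w)).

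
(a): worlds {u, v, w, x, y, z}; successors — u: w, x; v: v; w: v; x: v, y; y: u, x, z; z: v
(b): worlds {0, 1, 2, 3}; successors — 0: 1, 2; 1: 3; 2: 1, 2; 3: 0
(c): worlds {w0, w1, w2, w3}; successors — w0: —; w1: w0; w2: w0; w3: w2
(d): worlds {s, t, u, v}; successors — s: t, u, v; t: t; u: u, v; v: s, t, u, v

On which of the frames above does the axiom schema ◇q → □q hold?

(c)

The schema corresponds to partial functionality: ∀x ∀y ∀z (Rxy ∧ Rxz → y = z).
(a): fails — u sees both w and x.
(b): fails — 0 sees both 1 and 2.
(c): ✓.
(d): fails — s sees both t and u.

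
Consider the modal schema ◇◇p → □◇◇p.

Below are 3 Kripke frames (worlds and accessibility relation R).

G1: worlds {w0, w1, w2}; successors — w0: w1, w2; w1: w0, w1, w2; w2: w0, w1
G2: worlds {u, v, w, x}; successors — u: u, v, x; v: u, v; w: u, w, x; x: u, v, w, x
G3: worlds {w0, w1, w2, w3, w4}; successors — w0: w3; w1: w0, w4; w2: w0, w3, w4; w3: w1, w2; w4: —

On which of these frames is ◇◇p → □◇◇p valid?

This is the axiom for a generalized confluence (Geach) condition; its first-order frame correspondent is ∀x ∀y ∀z ((xR²y ∧ xRz) → ∃w (y = w ∧ zR²w)).
G1: holds.
G2: fails — uR²w, uRv but no t with w=t and vR²t.
G3: fails — w0R²w1, w0Rw3 but no w with w1=w and w3R²w.
Valid on: G1.

G1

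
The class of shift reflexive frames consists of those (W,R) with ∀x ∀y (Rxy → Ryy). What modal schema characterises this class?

□(□p → p)

The condition is shift-reflexivity. The T□ schema □(□p → p) defines it.
Suppose □(□p→p) is valid. Take Rxy and set V(p)={w : Ryw}. Then at y, □p holds; since □(□p→p) at x, □p→p at y, so p at y, i.e. Ryy.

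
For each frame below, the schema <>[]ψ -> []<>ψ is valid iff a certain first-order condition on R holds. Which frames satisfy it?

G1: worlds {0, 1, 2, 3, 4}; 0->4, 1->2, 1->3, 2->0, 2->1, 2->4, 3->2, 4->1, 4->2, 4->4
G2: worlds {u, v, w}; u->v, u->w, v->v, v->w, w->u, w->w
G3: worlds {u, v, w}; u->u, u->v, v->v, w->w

Frame correspondent (Sahlqvist): forall x forall y forall z (Rxy & Rxz -> exists w (Ryw & Rzw)) — i.e. convergence.
G1: fails — R12 and R13 but 2 and 3 have no common successor.
G2: ✓.
G3: ✓.
Valid on: G2, G3.

G2, G3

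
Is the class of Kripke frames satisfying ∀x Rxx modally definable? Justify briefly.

The condition is reflexivity. A defining modal formula is □q → q.
Suppose □q→q is valid. At any x set V(q)={w : Rxw}. Then □q holds at x, so q holds at x, i.e. Rxx.

Yes, by □q → q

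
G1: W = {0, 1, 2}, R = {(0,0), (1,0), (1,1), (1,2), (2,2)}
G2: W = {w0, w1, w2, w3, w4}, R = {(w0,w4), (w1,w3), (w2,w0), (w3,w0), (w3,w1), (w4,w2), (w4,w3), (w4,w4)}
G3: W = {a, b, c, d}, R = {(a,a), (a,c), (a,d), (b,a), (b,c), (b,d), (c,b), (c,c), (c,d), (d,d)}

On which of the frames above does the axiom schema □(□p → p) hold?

This is the axiom for shift-reflexivity; its first-order frame correspondent is ∀x ∀y (Rxy → Ryy).
G1: ✓.
G2: fails — Rw3w1 but not Rw1w1.
G3: fails — Rcb but not Rbb.
Valid on: G1.

G1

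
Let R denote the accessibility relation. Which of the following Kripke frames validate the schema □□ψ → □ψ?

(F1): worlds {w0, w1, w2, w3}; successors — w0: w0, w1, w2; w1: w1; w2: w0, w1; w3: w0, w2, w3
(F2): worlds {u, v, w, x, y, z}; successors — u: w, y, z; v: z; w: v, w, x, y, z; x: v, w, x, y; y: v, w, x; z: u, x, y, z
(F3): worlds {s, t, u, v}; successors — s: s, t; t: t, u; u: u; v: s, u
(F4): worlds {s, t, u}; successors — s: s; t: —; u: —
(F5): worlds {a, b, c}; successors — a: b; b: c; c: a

The schema corresponds to density: ∀x ∀y (Rxy → ∃z (Rxz ∧ Rzy)).
(F1): ✓.
(F2): ✓.
(F3): ✓.
(F4): ✓.
(F5): fails — Rca but no z with Rcz and Rza.
Valid on: (F1), (F2), (F3), (F4).

(F1), (F2), (F3), (F4)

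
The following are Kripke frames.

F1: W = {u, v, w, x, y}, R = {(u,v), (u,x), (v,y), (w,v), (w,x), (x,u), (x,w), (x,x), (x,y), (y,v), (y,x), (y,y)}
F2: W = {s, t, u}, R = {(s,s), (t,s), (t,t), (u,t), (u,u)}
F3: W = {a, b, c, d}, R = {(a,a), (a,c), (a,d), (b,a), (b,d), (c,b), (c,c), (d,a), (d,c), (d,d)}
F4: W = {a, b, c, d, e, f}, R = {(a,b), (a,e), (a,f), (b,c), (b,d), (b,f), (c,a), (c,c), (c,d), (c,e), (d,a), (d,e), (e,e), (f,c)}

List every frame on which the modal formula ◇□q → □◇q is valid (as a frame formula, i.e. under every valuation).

Frame correspondent (Sahlqvist): ∀x ∀y ∀z (Rxy ∧ Rxz → ∃w (Ryw ∧ Rzw)) — i.e. convergence.
F1: holds.
F2: holds.
F3: fails — Rcc and Rcb but c and b have no common successor.
F4: fails — Rab and Rae but b and e have no common successor.
Valid on: F1, F2.

F1, F2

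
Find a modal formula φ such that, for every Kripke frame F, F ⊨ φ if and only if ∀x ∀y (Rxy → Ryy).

□(□p → p)

A defining formula is □(□p → p) (the T□ axiom).
Suppose □(□p→p) is valid. Take Rxy and set V(p)={w : Ryw}. Then at y, □p holds; since □(□p→p) at x, □p→p at y, so p at y, i.e. Ryy.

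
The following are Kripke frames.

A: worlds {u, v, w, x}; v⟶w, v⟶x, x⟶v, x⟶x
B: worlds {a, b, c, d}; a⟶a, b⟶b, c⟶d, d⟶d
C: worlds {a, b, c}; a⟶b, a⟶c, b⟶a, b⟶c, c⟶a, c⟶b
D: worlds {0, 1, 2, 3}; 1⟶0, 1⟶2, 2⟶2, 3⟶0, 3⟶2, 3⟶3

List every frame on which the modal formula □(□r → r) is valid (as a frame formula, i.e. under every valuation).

B

Frame correspondent (Sahlqvist): ∀x ∀y (Rxy → Ryy) — i.e. shift-reflexivity.
A: fails — Rxv but not Rvv.
B: satisfies the condition.
C: fails — Rbc but not Rcc.
D: fails — R10 but not R00.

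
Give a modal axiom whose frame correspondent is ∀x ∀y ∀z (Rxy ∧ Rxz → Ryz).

A defining formula is ◇ψ → □◇ψ (the 5 axiom).
Suppose ◇ψ→□◇ψ is valid. Take Rxy, Rxz and set V(ψ)={y}. Then ◇ψ at x, so □◇ψ at x, so ◇ψ at z, so some w with Rzw has ψ; w=y, i.e. Rzy. By symmetry of the argument, Ryz.

◇ψ → □◇ψ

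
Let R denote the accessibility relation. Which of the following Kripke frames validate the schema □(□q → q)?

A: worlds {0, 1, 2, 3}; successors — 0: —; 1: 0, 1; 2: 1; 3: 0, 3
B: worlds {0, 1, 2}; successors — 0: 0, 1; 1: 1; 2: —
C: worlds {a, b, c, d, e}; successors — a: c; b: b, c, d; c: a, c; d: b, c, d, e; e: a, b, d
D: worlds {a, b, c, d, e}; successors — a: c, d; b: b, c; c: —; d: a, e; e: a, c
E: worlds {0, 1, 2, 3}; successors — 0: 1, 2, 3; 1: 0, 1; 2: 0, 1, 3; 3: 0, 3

B

This is the axiom for shift-reflexivity; its first-order frame correspondent is ∀x ∀y (Rxy → Ryy).
A: fails — R10 but not R00.
B: ✓.
C: fails — Rde but not Ree.
D: fails — Rbc but not Rcc.
E: fails — R10 but not R00.
Valid on: B.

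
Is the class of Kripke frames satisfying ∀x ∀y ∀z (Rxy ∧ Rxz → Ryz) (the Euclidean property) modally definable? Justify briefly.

Yes, by ◇r → □◇r

This is a Sahlqvist condition; the 5 axiom ◇r → □◇r defines it.
Suppose ◇r→□◇r is valid. Take Rxy, Rxz and set V(r)={y}. Then ◇r at x, so □◇r at x, so ◇r at z, so some w with Rzw has r; w=y, i.e. Rzy. By symmetry of the argument, Ryz.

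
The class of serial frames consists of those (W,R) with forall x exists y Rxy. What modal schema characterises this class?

This is seriality; the standard corresponding axiom is D: □q → ◇q.
Suppose □q→◇q is valid. At any x set V(q)=W. Then □q at x, so ◇q at x, so x has a successor.

□q → ◇q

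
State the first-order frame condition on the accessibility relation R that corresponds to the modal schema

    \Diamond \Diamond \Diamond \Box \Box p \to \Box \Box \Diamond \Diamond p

This is a Sahlqvist (Geach-type) schema ◇^3□^2p → □^2◇^2p.
Minimal-valuation argument: fix x; take any y with xR^3y and any z with xR^2z. Set V(p) to the set of worlds R-reachable from y in exactly 2 steps. Then □^2p holds at y, so the antecedent holds at x; validity forces ◇^2p at z, giving a w with zR^2w and yR^2w.
First-order correspondent: \forall x \forall y \forall z ((x R^3 y \wedge x R^2 z) \to \exists w (y R^2 w \wedge z R^2 w)).

\forall x \forall y \forall z ((x R^3 y \wedge x R^2 z) \to \exists w (y R^2 w \wedge z R^2 w))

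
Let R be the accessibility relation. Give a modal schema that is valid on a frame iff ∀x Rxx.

□r → r

This is reflexivity; the standard corresponding axiom is T: □r → r.
Suppose □r→r is valid. At any x set V(r)={w : Rxw}. Then □r holds at x, so r holds at x, i.e. Rxx.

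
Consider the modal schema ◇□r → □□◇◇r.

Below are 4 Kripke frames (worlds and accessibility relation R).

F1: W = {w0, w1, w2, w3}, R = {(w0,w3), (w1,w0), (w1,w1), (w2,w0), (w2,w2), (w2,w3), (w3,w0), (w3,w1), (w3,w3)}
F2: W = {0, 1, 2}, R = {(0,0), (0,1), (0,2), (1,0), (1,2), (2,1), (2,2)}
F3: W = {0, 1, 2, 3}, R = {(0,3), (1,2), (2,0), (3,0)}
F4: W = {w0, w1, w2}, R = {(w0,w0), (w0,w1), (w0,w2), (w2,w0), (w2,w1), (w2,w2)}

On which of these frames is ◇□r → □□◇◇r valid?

Frame correspondent (Sahlqvist): ∀x ∀y ∀z ((xRy ∧ xR²z) → ∃w (yRw ∧ zR²w)) — i.e. a generalized confluence (Geach) condition.
F1: condition met.
F2: condition met.
F3: condition met.
F4: fails — w0Rw0, w0R²w1 but no w with w0Rw and w1R²w.

F1, F2, F3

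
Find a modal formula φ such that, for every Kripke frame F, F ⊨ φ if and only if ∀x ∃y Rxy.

□ψ → ◇ψ

The condition is seriality. The D schema □ψ → ◇ψ defines it.
Suppose □ψ→◇ψ is valid. At any x set V(ψ)=W. Then □ψ at x, so ◇ψ at x, so x has a successor.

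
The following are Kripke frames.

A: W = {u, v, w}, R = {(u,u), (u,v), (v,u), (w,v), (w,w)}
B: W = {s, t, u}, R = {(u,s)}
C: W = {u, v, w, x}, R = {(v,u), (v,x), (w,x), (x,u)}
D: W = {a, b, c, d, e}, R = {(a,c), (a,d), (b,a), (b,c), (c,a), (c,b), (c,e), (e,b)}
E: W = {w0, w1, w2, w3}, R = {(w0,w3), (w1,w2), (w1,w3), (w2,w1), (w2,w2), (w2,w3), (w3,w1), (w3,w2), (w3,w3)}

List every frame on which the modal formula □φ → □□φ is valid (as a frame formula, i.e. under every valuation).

B

This is the axiom for transitivity; its first-order frame correspondent is ∀x ∀y ∀z (Rxy ∧ Ryz → Rxz).
A: fails — Rvu and Ruv but not Rvv.
B: ✓.
C: fails — Rwx and Rxu but not Rwu.
D: fails — Rbc and Rcb but not Rbb.
E: fails — Rw1w2 and Rw2w1 but not Rw1w1.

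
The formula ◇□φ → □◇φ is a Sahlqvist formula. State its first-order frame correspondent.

Suppose ◇□φ→□◇φ is valid. Take Rxy, Rxz and set V(φ)={w : Ryw}. Then □φ at y so ◇□φ at x, so □◇φ at x, so ◇φ at z, giving w with Rzw and Ryw.

Convergence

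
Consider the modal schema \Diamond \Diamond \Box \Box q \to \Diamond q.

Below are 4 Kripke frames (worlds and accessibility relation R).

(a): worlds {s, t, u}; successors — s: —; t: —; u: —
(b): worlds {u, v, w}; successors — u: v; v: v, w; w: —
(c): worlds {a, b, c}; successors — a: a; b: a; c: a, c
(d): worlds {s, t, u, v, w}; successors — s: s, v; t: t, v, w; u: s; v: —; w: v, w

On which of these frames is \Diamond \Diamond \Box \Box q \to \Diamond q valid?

The schema corresponds to a generalized confluence (Geach) condition: \forall x \forall y (x R^2 y \to \exists w (y R^2 w \wedge xRw)).
(a): holds.
(b): fails — uR²w but no t with wR²t and uRt.
(c): holds.
(d): fails — sR²v but no w* with vR²w* and sRw*.
Valid on: (a), (c).

(a), (c)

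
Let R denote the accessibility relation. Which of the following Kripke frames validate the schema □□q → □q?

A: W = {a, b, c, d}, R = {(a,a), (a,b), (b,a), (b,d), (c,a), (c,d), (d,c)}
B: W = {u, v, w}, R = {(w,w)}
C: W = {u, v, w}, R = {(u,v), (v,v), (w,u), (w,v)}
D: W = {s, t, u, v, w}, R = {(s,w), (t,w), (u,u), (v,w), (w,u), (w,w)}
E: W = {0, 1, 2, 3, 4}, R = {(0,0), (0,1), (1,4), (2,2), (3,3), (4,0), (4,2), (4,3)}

Frame correspondent (Sahlqvist): ∀x ∀y (Rxy → ∃z (Rxz ∧ Rzy)) — i.e. density.
A: fails — Rcd but no z with Rcz and Rzd.
B: satisfies the condition.
C: fails — Rwu but no z with Rwz and Rzu.
D: satisfies the condition.
E: fails — R14 but no z with R1z and Rz4.

B, D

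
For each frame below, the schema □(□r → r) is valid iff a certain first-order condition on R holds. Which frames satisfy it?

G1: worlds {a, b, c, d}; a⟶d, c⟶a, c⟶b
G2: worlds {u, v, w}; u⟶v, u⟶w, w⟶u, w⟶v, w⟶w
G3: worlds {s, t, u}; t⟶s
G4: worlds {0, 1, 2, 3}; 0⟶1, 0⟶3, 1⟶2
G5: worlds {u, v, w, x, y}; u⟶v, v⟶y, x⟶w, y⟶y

none

The schema corresponds to shift-reflexivity: ∀x ∀y (Rxy → Ryy).
G1: fails — Rca but not Raa.
G2: fails — Ruv but not Rvv.
G3: fails — Rts but not Rss.
G4: fails — R12 but not R22.
G5: fails — Ruv but not Rvv.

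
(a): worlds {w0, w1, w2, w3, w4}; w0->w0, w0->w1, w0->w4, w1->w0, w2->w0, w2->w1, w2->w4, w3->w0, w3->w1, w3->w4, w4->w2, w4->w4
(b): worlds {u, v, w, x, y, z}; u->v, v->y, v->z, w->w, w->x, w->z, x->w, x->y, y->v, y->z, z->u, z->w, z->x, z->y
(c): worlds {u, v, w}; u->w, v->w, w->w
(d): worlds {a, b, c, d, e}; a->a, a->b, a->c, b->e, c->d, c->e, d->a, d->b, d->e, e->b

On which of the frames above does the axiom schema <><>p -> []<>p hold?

(c)

This is the axiom for a generalized confluence (Geach) condition; its first-order frame correspondent is forall x forall y forall z ((x R^2 y & xRz) -> exists w (y = w & zRw)).
(a): fails — w0R²w0, w0Rw4 but no w with w0=w and w4Rw.
(b): fails — vR²u, vRy but no t with u=t and yRt.
(c): holds.
(d): fails — aR²a, aRb but no w with a=w and bRw.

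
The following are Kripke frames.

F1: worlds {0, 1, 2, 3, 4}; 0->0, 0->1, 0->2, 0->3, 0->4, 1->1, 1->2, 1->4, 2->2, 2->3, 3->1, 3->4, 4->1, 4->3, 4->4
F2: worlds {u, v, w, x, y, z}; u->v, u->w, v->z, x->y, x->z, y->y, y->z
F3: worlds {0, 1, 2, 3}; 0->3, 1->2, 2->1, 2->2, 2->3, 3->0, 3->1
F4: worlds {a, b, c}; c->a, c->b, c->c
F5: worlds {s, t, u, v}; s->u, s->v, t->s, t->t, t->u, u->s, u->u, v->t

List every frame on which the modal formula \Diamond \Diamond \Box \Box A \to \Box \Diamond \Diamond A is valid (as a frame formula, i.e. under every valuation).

Frame correspondent (Sahlqvist): \forall x \forall y \forall z ((x R^2 y \wedge xRz) \to \exists w (y R^2 w \wedge z R^2 w)) — i.e. a generalized confluence (Geach) condition.
F1: condition met.
F2: fails — uR²z, uRv but no t with zR²t and vR²t.
F3: fails — 0R²0, 0R3 but no w with 0R²w and 3R²w.
F4: fails — cR²a, cRa but no w with aR²w and aR²w.
F5: condition met.
Valid on: F1, F5.

F1, F5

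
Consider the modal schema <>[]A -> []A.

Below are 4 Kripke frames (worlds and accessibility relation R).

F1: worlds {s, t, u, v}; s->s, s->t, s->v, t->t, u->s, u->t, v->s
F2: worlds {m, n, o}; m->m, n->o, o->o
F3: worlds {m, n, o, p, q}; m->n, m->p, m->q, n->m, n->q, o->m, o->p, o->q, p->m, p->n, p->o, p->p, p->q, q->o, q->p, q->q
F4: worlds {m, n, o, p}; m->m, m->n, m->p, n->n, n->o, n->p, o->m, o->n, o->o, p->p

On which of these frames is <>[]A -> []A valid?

This is the axiom for a generalized confluence (Geach) condition; its first-order frame correspondent is forall x forall y forall z ((xRy & xRz) -> exists w (yRw & z = w)).
F1: fails — sRt, sRs but no w with tRw and s=w.
F2: ✓.
F3: fails — mRn, mRn but no w with nRw and n=w.
F4: fails — mRn, mRm but no w with nRw and m=w.

F2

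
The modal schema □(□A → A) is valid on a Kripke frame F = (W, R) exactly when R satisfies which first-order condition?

shift-reflexivity

Suppose □(□A→A) is valid. Take Rxy and set V(A)={w : Ryw}. Then at y, □A holds; since □(□A→A) at x, □A→A at y, so A at y, i.e. Ryy.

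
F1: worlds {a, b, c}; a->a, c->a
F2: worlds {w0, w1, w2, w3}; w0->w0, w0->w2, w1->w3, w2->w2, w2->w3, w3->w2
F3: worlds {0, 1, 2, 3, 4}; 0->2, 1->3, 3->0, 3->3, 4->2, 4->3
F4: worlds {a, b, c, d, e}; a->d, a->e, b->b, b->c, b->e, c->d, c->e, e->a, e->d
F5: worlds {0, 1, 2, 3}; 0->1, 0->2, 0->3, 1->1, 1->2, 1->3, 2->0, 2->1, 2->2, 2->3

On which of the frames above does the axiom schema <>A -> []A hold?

F1

Frame correspondent (Sahlqvist): forall x forall y forall z (Rxy & Rxz -> y = z) — i.e. partial functionality.
F1: ✓.
F2: fails — w0 sees both w0 and w2.
F3: fails — 3 sees both 0 and 3.
F4: fails — a sees both d and e.
F5: fails — 0 sees both 1 and 2.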